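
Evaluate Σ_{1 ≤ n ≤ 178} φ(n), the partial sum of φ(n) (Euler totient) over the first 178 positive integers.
Σ_{n ≤ 178} φ(n) = 9654

Compute φ(n) for each 1 ≤ n ≤ 178: φ(1) = 1, φ(2) = 1, φ(3) = 2, φ(4) = 2, φ(5) = 4, φ(6) = 2, φ(7) = 6, φ(8) = 4, φ(9) = 6, φ(10) = 4, φ(11) = 10, φ(12) = 4, φ(13) = 12, φ(14) = 6, φ(15) = 8, φ(16) = 8, φ(17) = 16, φ(18) = 6, φ(19) = 18, φ(20) = 8, φ(21) = 12, φ(22) = 10, φ(23) = 22, φ(24) = 8, φ(25) = 20, φ(26) = 12, φ(27) = 18, φ(28) = 12, φ(29) = 28, φ(30) = 8, φ(31) = 30, φ(32) = 16, φ(33) = 20, φ(34) = 16, φ(35) = 24, φ(36) = 12, φ(37) = 36, φ(38) = 18, φ(39) = 24, φ(40) = 16, φ(41) = 40, φ(42) = 12, φ(43) = 42, φ(44) = 20, φ(45) = 24, φ(46) = 22, φ(47) = 46, φ(48) = 16, φ(49) = 42, φ(50) = 20, φ(51) = 32, φ(52) = 24, φ(53) = 52, φ(54) = 18, φ(55) = 40, φ(56) = 24, φ(57) = 36, φ(58) = 28, φ(59) = 58, φ(60) = 16, φ(61) = 60, φ(62) = 30, φ(63) = 36, φ(64) = 32, φ(65) = 48, φ(66) = 20, φ(67) = 66, φ(68) = 32, φ(69) = 44, φ(70) = 24, φ(71) = 70, φ(72) = 24, φ(73) = 72, φ(74) = 36, φ(75) = 40, φ(76) = 36, φ(77) = 60, φ(78) = 24, φ(79) = 78, φ(80) = 32, φ(81) = 54, φ(82) = 40, φ(83) = 82, φ(84) = 24, φ(85) = 64, φ(86) = 42, φ(87) = 56, φ(88) = 40, φ(89) = 88, φ(90) = 24, φ(91) = 72, φ(92) = 44, φ(93) = 60, φ(94) = 46, φ(95) = 72, φ(96) = 32, φ(97) = 96, φ(98) = 42, φ(99) = 60, φ(100) = 40, φ(101) = 100, φ(102) = 32, φ(103) = 102, φ(104) = 48, φ(105) = 48, φ(106) = 52, φ(107) = 106, φ(108) = 36, φ(109) = 108, φ(110) = 40, φ(111) = 72, φ(112) = 48, φ(113) = 112, φ(114) = 36, φ(115) = 88, φ(116) = 56, φ(117) = 72, φ(118) = 58, φ(119) = 96, φ(120) = 32, φ(121) = 110, φ(122) = 60, φ(123) = 80, φ(124) = 60, φ(125) = 100, φ(126) = 36, φ(127) = 126, φ(128) = 64, φ(129) = 84, φ(130) = 48, φ(131) = 130, φ(132) = 40, φ(133) = 108, φ(134) = 66, φ(135) = 72, φ(136) = 64, φ(137) = 136, φ(138) = 44, φ(139) = 138, φ(140) = 48, φ(141) = 92, φ(142) = 70, φ(143) = 120, φ(144) = 48, φ(145) = 112, φ(146) = 72, φ(147) = 84, φ(148) = 72, φ(149) = 148, φ(150) = 40, φ(151) = 150, φ(152) = 72, φ(153) = 96, φ(154) = 60, φ(155) = 120, φ(156) = 48, φ(157) = 156, φ(158) = 78, φ(159) = 104, φ(160) = 64, φ(161) = 132, φ(162) = 54, φ(163) = 162, φ(164) = 80, φ(165) = 80, φ(166) = 82, φ(167) = 166, φ(168) = 48, φ(169) = 156, φ(170) = 64, φ(171) = 108, φ(172) = 84, φ(173) = 172, φ(174) = 56, φ(175) = 120, φ(176) = 80, φ(177) = 116, φ(178) = 88. Summing all 178 values: 9654. (Average order: Σ_{n ≤ x} φ(n) ~ (3/π²) x². For x = 178, (3/π²)·178² ≈ 9630.78.)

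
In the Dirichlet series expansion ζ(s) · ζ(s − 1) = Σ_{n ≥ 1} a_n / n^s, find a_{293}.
σ(293) = 294

In the product (Σ m^0/m^s)(Σ k / k^s) = Σ (Σ_{d | n} d) / n^s, the coefficient of 1/n^s is σ(n) = Σ_{d | n} d. For n = 293, divisors are [1, 293]; summing: σ(293) = 294.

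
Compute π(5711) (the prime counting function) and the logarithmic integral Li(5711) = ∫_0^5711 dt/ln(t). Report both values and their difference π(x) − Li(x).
π(5711) = 752;  Li(5711) ≈ 767.10;  π(x) − Li(x) ≈ -15.10.

Direct count of primes ≤ 5711 gives π(5711) = 752. Numerical evaluation of the logarithmic integral gives Li(5711) ≈ 767.10. The difference π(x) − Li(x) ≈ -15.10 is typically negative for small/moderate x (Li(x) overestimates), though Littlewood's theorem shows this sign changes infinitely often.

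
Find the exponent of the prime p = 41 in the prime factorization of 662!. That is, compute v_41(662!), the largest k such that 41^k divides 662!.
v_41(662!) = 16

Legendre's formula: v_p(n!) = Σ_{k ≥ 1} ⌊n / p^k⌋. For p = 41, n = 662, the terms are:
  ⌊662/41^1⌋ = ⌊662/41⌋ = 16
(the next term ⌊662/41^2⌋ = 0, terminating the sum). Summing: v_41(662!) = 16 = 16.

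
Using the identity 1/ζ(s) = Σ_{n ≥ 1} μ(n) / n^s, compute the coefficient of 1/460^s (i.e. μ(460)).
μ(460) = 0

Factor n = 460 = 2^2 · 5 · 23. μ(n) = 0 if any exponent ≥ 2 (not squarefree); otherwise μ(n) = (−1)^{ω(n)} where ω(n) is the number of distinct prime factors. Applying: μ(460) = 0.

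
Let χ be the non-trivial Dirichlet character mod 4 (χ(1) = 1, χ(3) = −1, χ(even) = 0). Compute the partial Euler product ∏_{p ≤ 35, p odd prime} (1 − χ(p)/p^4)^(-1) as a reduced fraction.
∏ = 1870816715381797956556539609218365/1891731462842378884815364370202624

The odd primes p ≤ 35 are [3, 5, 7, 11, 13, 17, 19, 23, 29, 31]. For each, χ(p) = 1 if p ≡ 1 mod 4, χ(p) = −1 if p ≡ 3 mod 4. Taking (1 − χ(p)/p^4)^(-1) = p^4/(p^4 − χ(p)): (1 − (-1)/3^4)^(-1) · (1 − (1)/5^4)^(-1) · (1 − (-1)/7^4)^(-1) · (1 − (-1)/11^4)^(-1) · (1 − (1)/13^4)^(-1) · (1 − (1)/17^4)^(-1) · (1 − (-1)/19^4)^(-1) · (1 − (-1)/23^4)^(-1) · (1 − (1)/29^4)^(-1) · (1 − (-1)/31^4)^(-1) = 1870816715381797956556539609218365/1891731462842378884815364370202624.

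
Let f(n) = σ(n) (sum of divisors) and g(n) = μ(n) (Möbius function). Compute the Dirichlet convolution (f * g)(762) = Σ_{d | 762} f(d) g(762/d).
(σ * μ)(762) = 762

Divisors of 762: [1, 2, 3, 6, 127, 254, 381, 762]. For each d | 762:
  d = 1: σ(1) · μ(762/1) = 1 · -1 = -1
  d = 2: σ(2) · μ(762/2) = 3 · 1 = 3
  d = 3: σ(3) · μ(762/3) = 4 · 1 = 4
  d = 6: σ(6) · μ(762/6) = 12 · -1 = -12
  d = 127: σ(127) · μ(762/127) = 128 · 1 = 128
  d = 254: σ(254) · μ(762/254) = 384 · -1 = -384
  d = 381: σ(381) · μ(762/381) = 512 · -1 = -512
  d = 762: σ(762) · μ(762/762) = 1536 · 1 = 1536
Summing: (σ * μ)(762) = -1 + 3 + 4 + -12 + 128 + -384 + -512 + 1536 = 762.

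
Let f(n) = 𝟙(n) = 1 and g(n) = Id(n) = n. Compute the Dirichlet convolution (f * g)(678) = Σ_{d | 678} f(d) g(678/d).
(𝟙 * Id)(678) = 1368

Divisors of 678: [1, 2, 3, 6, 113, 226, 339, 678]. For each d | 678:
  d = 1: 𝟙(1) · Id(678/1) = 1 · 678 = 678
  d = 2: 𝟙(2) · Id(678/2) = 1 · 339 = 339
  d = 3: 𝟙(3) · Id(678/3) = 1 · 226 = 226
  d = 6: 𝟙(6) · Id(678/6) = 1 · 113 = 113
  d = 113: 𝟙(113) · Id(678/113) = 1 · 6 = 6
  d = 226: 𝟙(226) · Id(678/226) = 1 · 3 = 3
  d = 339: 𝟙(339) · Id(678/339) = 1 · 2 = 2
  d = 678: 𝟙(678) · Id(678/678) = 1 · 1 = 1
Summing: (𝟙 * Id)(678) = 678 + 339 + 226 + 113 + 6 + 3 + 2 + 1 = 1368.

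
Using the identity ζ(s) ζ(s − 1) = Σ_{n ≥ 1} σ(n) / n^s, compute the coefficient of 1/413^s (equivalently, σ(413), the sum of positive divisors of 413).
σ(413) = 480

In the product (Σ m^0/m^s)(Σ k / k^s) = Σ (Σ_{d | n} d) / n^s, the coefficient of 1/n^s is σ(n) = Σ_{d | n} d. For n = 413, divisors are [1, 7, 59, 413]; summing: σ(413) = 480.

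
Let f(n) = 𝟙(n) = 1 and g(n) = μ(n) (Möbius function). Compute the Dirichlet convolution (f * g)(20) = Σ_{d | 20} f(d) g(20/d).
(𝟙 * μ)(20) = 0

Divisors of 20: [1, 2, 4, 5, 10, 20]. For each d | 20:
  d = 1: 𝟙(1) · μ(20/1) = 1 · 0 = 0
  d = 2: 𝟙(2) · μ(20/2) = 1 · 1 = 1
  d = 4: 𝟙(4) · μ(20/4) = 1 · -1 = -1
  d = 5: 𝟙(5) · μ(20/5) = 1 · 0 = 0
  d = 10: 𝟙(10) · μ(20/10) = 1 · -1 = -1
  d = 20: 𝟙(20) · μ(20/20) = 1 · 1 = 1
Summing: (𝟙 * μ)(20) = 0 + 1 + -1 + 0 + -1 + 1 = 0.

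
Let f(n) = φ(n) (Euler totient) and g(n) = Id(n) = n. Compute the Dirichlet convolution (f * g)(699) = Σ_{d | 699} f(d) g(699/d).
(φ * Id)(699) = 2325

Divisors of 699: [1, 3, 233, 699]. For each d | 699:
  d = 1: φ(1) · Id(699/1) = 1 · 699 = 699
  d = 3: φ(3) · Id(699/3) = 2 · 233 = 466
  d = 233: φ(233) · Id(699/233) = 232 · 3 = 696
  d = 699: φ(699) · Id(699/699) = 464 · 1 = 464
Summing: (φ * Id)(699) = 699 + 466 + 696 + 464 = 2325.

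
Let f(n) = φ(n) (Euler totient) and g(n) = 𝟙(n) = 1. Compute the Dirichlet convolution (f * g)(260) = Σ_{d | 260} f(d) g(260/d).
(φ * 𝟙)(260) = 260

Divisors of 260: [1, 2, 4, 5, 10, 13, 20, 26, 52, 65, 130, 260]. For each d | 260:
  d = 1: φ(1) · 𝟙(260/1) = 1 · 1 = 1
  d = 2: φ(2) · 𝟙(260/2) = 1 · 1 = 1
  d = 4: φ(4) · 𝟙(260/4) = 2 · 1 = 2
  d = 5: φ(5) · 𝟙(260/5) = 4 · 1 = 4
  d = 10: φ(10) · 𝟙(260/10) = 4 · 1 = 4
  d = 13: φ(13) · 𝟙(260/13) = 12 · 1 = 12
  d = 20: φ(20) · 𝟙(260/20) = 8 · 1 = 8
  d = 26: φ(26) · 𝟙(260/26) = 12 · 1 = 12
  d = 52: φ(52) · 𝟙(260/52) = 24 · 1 = 24
  d = 65: φ(65) · 𝟙(260/65) = 48 · 1 = 48
  d = 130: φ(130) · 𝟙(260/130) = 48 · 1 = 48
  d = 260: φ(260) · 𝟙(260/260) = 96 · 1 = 96
Summing: (φ * 𝟙)(260) = 1 + 1 + 2 + 4 + 4 + 12 + 8 + 12 + 24 + 48 + 48 + 96 = 260.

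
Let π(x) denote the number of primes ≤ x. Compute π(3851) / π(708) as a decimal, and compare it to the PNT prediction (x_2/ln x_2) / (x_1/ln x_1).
π(3851)/π(708) = 534/126 ≈ 4.2381;  PNT prediction ≈ 4.3235.

π(708) = 126 and π(3851) = 534, so π(3851)/π(708) ≈ 4.2381. The PNT-predicted ratio is (3851/ln(3851)) / (708/ln(708)) ≈ 4.3235. The two agree to within a few percent, as expected.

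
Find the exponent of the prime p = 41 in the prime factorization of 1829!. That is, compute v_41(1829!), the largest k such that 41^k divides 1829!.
v_41(1829!) = 45

Legendre's formula: v_p(n!) = Σ_{k ≥ 1} ⌊n / p^k⌋. For p = 41, n = 1829, the terms are:
  ⌊1829/41^1⌋ = ⌊1829/41⌋ = 44
  ⌊1829/41^2⌋ = ⌊1829/1681⌋ = 1
(the next term ⌊1829/41^3⌋ = 0, terminating the sum). Summing: v_41(1829!) = 44 + 1 = 45.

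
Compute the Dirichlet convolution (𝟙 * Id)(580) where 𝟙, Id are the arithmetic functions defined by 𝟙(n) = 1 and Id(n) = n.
(𝟙 * Id)(580) = 1260

Divisors of 580: [1, 2, 4, 5, 10, 20, 29, 58, 116, 145, 290, 580]. For each d | 580:
  d = 1: 𝟙(1) · Id(580/1) = 1 · 580 = 580
  d = 2: 𝟙(2) · Id(580/2) = 1 · 290 = 290
  d = 4: 𝟙(4) · Id(580/4) = 1 · 145 = 145
  d = 5: 𝟙(5) · Id(580/5) = 1 · 116 = 116
  d = 10: 𝟙(10) · Id(580/10) = 1 · 58 = 58
  d = 20: 𝟙(20) · Id(580/20) = 1 · 29 = 29
  d = 29: 𝟙(29) · Id(580/29) = 1 · 20 = 20
  d = 58: 𝟙(58) · Id(580/58) = 1 · 10 = 10
  d = 116: 𝟙(116) · Id(580/116) = 1 · 5 = 5
  d = 145: 𝟙(145) · Id(580/145) = 1 · 4 = 4
  d = 290: 𝟙(290) · Id(580/290) = 1 · 2 = 2
  d = 580: 𝟙(580) · Id(580/580) = 1 · 1 = 1
Summing: (𝟙 * Id)(580) = 580 + 290 + 145 + 116 + 58 + 29 + 20 + 10 + 5 + 4 + 2 + 1 = 1260.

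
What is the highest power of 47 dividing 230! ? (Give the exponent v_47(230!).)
v_47(230!) = 4

Legendre's formula: v_p(n!) = Σ_{k ≥ 1} ⌊n / p^k⌋. For p = 47, n = 230, the terms are:
  ⌊230/47^1⌋ = ⌊230/47⌋ = 4
(the next term ⌊230/47^2⌋ = 0, terminating the sum). Summing: v_47(230!) = 4 = 4.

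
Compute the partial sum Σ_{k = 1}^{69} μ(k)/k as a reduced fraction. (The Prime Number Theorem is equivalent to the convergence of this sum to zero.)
Σ μ(k)/k = 62016792506357023374451/3929160775540133527939545

Values of μ(k) for 1 ≤ k ≤ 69: μ(1) = 1, μ(2) = -1, μ(3) = -1, μ(5) = -1, μ(6) = 1, μ(7) = -1, μ(10) = 1, μ(11) = -1, μ(13) = -1, μ(14) = 1, μ(15) = 1, μ(17) = -1, μ(19) = -1, μ(21) = 1, μ(22) = 1, μ(23) = -1, μ(26) = 1, μ(29) = -1, μ(30) = -1, μ(31) = -1, μ(33) = 1, μ(34) = 1, μ(35) = 1, μ(37) = -1, μ(38) = 1, μ(39) = 1, μ(41) = -1, μ(42) = -1, μ(43) = -1, μ(46) = 1, μ(47) = -1, μ(51) = 1, μ(53) = -1, μ(55) = 1, μ(57) = 1, μ(58) = 1, μ(59) = -1, μ(61) = -1, μ(62) = 1, μ(65) = 1, μ(66) = -1, μ(67) = -1, μ(69) = 1, with μ = 0 on non-squarefree integers. Summing μ(k)/k for k where μ(k) ≠ 0 gives 62016792506357023374451/3929160775540133527939545 ≈ 0.0158. (PNT ⟺ this sum → 0 as n → ∞.)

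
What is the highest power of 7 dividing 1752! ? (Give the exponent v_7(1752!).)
v_7(1752!) = 290

Legendre's formula: v_p(n!) = Σ_{k ≥ 1} ⌊n / p^k⌋. For p = 7, n = 1752, the terms are:
  ⌊1752/7^1⌋ = ⌊1752/7⌋ = 250
  ⌊1752/7^2⌋ = ⌊1752/49⌋ = 35
  ⌊1752/7^3⌋ = ⌊1752/343⌋ = 5
(the next term ⌊1752/7^4⌋ = 0, terminating the sum). Summing: v_7(1752!) = 250 + 35 + 5 = 290.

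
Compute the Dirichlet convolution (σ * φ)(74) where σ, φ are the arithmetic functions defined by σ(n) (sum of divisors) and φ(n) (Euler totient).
(σ * φ)(74) = 296

Divisors of 74: [1, 2, 37, 74]. For each d | 74:
  d = 1: σ(1) · φ(74/1) = 1 · 36 = 36
  d = 2: σ(2) · φ(74/2) = 3 · 36 = 108
  d = 37: σ(37) · φ(74/37) = 38 · 1 = 38
  d = 74: σ(74) · φ(74/74) = 114 · 1 = 114
Summing: (σ * φ)(74) = 36 + 108 + 38 + 114 = 296.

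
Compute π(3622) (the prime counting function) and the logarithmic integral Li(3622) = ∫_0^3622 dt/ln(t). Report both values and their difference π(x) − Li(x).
π(3622) = 506;  Li(3622) ≈ 519.52;  π(x) − Li(x) ≈ -13.52.

Direct count of primes ≤ 3622 gives π(3622) = 506. Numerical evaluation of the logarithmic integral gives Li(3622) ≈ 519.52. The difference π(x) − Li(x) ≈ -13.52 is typically negative for small/moderate x (Li(x) overestimates), though Littlewood's theorem shows this sign changes infinitely often.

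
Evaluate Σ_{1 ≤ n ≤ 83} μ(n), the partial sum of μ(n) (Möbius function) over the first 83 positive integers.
Σ_{n ≤ 83} μ(n) = -4

Compute μ(n) for each 1 ≤ n ≤ 83: μ(1) = 1, μ(2) = -1, μ(3) = -1, μ(4) = 0, μ(5) = -1, μ(6) = 1, μ(7) = -1, μ(8) = 0, μ(9) = 0, μ(10) = 1, μ(11) = -1, μ(12) = 0, μ(13) = -1, μ(14) = 1, μ(15) = 1, μ(16) = 0, μ(17) = -1, μ(18) = 0, μ(19) = -1, μ(20) = 0, μ(21) = 1, μ(22) = 1, μ(23) = -1, μ(24) = 0, μ(25) = 0, μ(26) = 1, μ(27) = 0, μ(28) = 0, μ(29) = -1, μ(30) = -1, μ(31) = -1, μ(32) = 0, μ(33) = 1, μ(34) = 1, μ(35) = 1, μ(36) = 0, μ(37) = -1, μ(38) = 1, μ(39) = 1, μ(40) = 0, μ(41) = -1, μ(42) = -1, μ(43) = -1, μ(44) = 0, μ(45) = 0, μ(46) = 1, μ(47) = -1, μ(48) = 0, μ(49) = 0, μ(50) = 0, μ(51) = 1, μ(52) = 0, μ(53) = -1, μ(54) = 0, μ(55) = 1, μ(56) = 0, μ(57) = 1, μ(58) = 1, μ(59) = -1, μ(60) = 0, μ(61) = -1, μ(62) = 1, μ(63) = 0, μ(64) = 0, μ(65) = 1, μ(66) = -1, μ(67) = -1, μ(68) = 0, μ(69) = 1, μ(70) = -1, μ(71) = -1, μ(72) = 0, μ(73) = -1, μ(74) = 1, μ(75) = 0, μ(76) = 0, μ(77) = 1, μ(78) = -1, μ(79) = -1, μ(80) = 0, μ(81) = 0, μ(82) = 1, μ(83) = -1. Summing all 83 values: -4. (Mertens function M(x) = Σ_{n ≤ x} μ(n); on average M(x) should be small (PNT ⟺ M(x) = o(x)).)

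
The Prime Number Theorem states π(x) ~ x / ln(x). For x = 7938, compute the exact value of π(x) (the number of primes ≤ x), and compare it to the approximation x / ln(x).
π(7938) = 1003;  x/ln(x) ≈ 884.02;  relative error ≈ 11.86%.

Directly count primes up to 7938: π(7938) = 1003. The PNT approximation gives 7938/ln(7938) ≈ 7938/8.97942 ≈ 884.02. Relative error (π(x) − x/ln(x)) / π(x) ≈ 11.86%; the approximation is known to undercount slightly (Li(x) is a better estimate).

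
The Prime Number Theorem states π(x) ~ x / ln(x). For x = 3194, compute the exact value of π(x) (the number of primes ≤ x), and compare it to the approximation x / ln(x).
π(3194) = 452;  x/ln(x) ≈ 395.83;  relative error ≈ 12.43%.

Directly count primes up to 3194: π(3194) = 452. The PNT approximation gives 3194/ln(3194) ≈ 3194/8.06903 ≈ 395.83. Relative error (π(x) − x/ln(x)) / π(x) ≈ 12.43%; the approximation is known to undercount slightly (Li(x) is a better estimate).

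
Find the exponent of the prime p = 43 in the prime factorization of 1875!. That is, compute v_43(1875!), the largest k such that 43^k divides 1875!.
v_43(1875!) = 44

Legendre's formula: v_p(n!) = Σ_{k ≥ 1} ⌊n / p^k⌋. For p = 43, n = 1875, the terms are:
  ⌊1875/43^1⌋ = ⌊1875/43⌋ = 43
  ⌊1875/43^2⌋ = ⌊1875/1849⌋ = 1
(the next term ⌊1875/43^3⌋ = 0, terminating the sum). Summing: v_43(1875!) = 43 + 1 = 44.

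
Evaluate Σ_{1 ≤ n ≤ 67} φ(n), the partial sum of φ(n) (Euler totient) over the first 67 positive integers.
Σ_{n ≤ 67} φ(n) = 1394

Compute φ(n) for each 1 ≤ n ≤ 67: φ(1) = 1, φ(2) = 1, φ(3) = 2, φ(4) = 2, φ(5) = 4, φ(6) = 2, φ(7) = 6, φ(8) = 4, φ(9) = 6, φ(10) = 4, φ(11) = 10, φ(12) = 4, φ(13) = 12, φ(14) = 6, φ(15) = 8, φ(16) = 8, φ(17) = 16, φ(18) = 6, φ(19) = 18, φ(20) = 8, φ(21) = 12, φ(22) = 10, φ(23) = 22, φ(24) = 8, φ(25) = 20, φ(26) = 12, φ(27) = 18, φ(28) = 12, φ(29) = 28, φ(30) = 8, φ(31) = 30, φ(32) = 16, φ(33) = 20, φ(34) = 16, φ(35) = 24, φ(36) = 12, φ(37) = 36, φ(38) = 18, φ(39) = 24, φ(40) = 16, φ(41) = 40, φ(42) = 12, φ(43) = 42, φ(44) = 20, φ(45) = 24, φ(46) = 22, φ(47) = 46, φ(48) = 16, φ(49) = 42, φ(50) = 20, φ(51) = 32, φ(52) = 24, φ(53) = 52, φ(54) = 18, φ(55) = 40, φ(56) = 24, φ(57) = 36, φ(58) = 28, φ(59) = 58, φ(60) = 16, φ(61) = 60, φ(62) = 30, φ(63) = 36, φ(64) = 32, φ(65) = 48, φ(66) = 20, φ(67) = 66. Summing all 67 values: 1394. (Average order: Σ_{n ≤ x} φ(n) ~ (3/π²) x². For x = 67, (3/π²)·67² ≈ 1364.49.)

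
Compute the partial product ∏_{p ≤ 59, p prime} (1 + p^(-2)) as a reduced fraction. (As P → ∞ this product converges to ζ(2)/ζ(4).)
∏ = 18792194413340635040000000000/12404819654958314061063105597

The primes p ≤ 59 are [2, 3, 5, 7, 11, 13, 17, 19, 23, 29, 31, 37, 41, 43, 47, 53, 59]. For each, (1 + 1/p^2) = (p^2 + 1)/p^2. Multiplying these fractions over p ∈ [2, 3, 5, 7, 11, 13, 17, 19, 23, 29, 31, 37, 41, 43, 47, 53, 59] gives 18792194413340635040000000000/12404819654958314061063105597. (In the limit P → ∞ this tends to ζ(2)/ζ(4).)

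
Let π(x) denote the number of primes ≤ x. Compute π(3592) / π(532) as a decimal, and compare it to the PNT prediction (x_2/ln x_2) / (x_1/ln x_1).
π(3592)/π(532) = 502/99 ≈ 5.0707;  PNT prediction ≈ 5.1767.

π(532) = 99 and π(3592) = 502, so π(3592)/π(532) ≈ 5.0707. The PNT-predicted ratio is (3592/ln(3592)) / (532/ln(532)) ≈ 5.1767. The two agree to within a few percent, as expected.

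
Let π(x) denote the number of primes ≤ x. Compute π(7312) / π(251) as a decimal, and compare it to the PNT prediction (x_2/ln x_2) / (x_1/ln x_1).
π(7312)/π(251) = 932/54 ≈ 17.2593;  PNT prediction ≈ 18.0915.

π(251) = 54 and π(7312) = 932, so π(7312)/π(251) ≈ 17.2593. The PNT-predicted ratio is (7312/ln(7312)) / (251/ln(251)) ≈ 18.0915. The two agree to within a few percent, as expected.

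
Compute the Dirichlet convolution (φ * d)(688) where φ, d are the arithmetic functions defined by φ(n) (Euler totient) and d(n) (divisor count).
(φ * d)(688) = 1364

Divisors of 688: [1, 2, 4, 8, 16, 43, 86, 172, 344, 688]. For each d | 688:
  d = 1: φ(1) · d(688/1) = 1 · 10 = 10
  d = 2: φ(2) · d(688/2) = 1 · 8 = 8
  d = 4: φ(4) · d(688/4) = 2 · 6 = 12
  d = 8: φ(8) · d(688/8) = 4 · 4 = 16
  d = 16: φ(16) · d(688/16) = 8 · 2 = 16
  d = 43: φ(43) · d(688/43) = 42 · 5 = 210
  d = 86: φ(86) · d(688/86) = 42 · 4 = 168
  d = 172: φ(172) · d(688/172) = 84 · 3 = 252
  d = 344: φ(344) · d(688/344) = 168 · 2 = 336
  d = 688: φ(688) · d(688/688) = 336 · 1 = 336
Summing: (φ * d)(688) = 10 + 8 + 12 + 16 + 16 + 210 + 168 + 252 + 336 + 336 = 1364.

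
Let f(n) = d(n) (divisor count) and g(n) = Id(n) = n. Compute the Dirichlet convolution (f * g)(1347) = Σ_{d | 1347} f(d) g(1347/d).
(d * Id)(1347) = 2255

Divisors of 1347: [1, 3, 449, 1347]. For each d | 1347:
  d = 1: d(1) · Id(1347/1) = 1 · 1347 = 1347
  d = 3: d(3) · Id(1347/3) = 2 · 449 = 898
  d = 449: d(449) · Id(1347/449) = 2 · 3 = 6
  d = 1347: d(1347) · Id(1347/1347) = 4 · 1 = 4
Summing: (d * Id)(1347) = 1347 + 898 + 6 + 4 = 2255.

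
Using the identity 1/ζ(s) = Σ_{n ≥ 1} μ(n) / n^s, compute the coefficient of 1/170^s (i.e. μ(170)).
μ(170) = -1

Factor n = 170 = 2 · 5 · 17. μ(n) = 0 if any exponent ≥ 2 (not squarefree); otherwise μ(n) = (−1)^{ω(n)} where ω(n) is the number of distinct prime factors. Applying: μ(170) = -1.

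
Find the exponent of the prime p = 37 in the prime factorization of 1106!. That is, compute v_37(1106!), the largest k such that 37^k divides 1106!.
v_37(1106!) = 29

Legendre's formula: v_p(n!) = Σ_{k ≥ 1} ⌊n / p^k⌋. For p = 37, n = 1106, the terms are:
  ⌊1106/37^1⌋ = ⌊1106/37⌋ = 29
(the next term ⌊1106/37^2⌋ = 0, terminating the sum). Summing: v_37(1106!) = 29 = 29.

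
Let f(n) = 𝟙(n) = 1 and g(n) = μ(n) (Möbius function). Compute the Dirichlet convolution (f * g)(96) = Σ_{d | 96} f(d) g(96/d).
(𝟙 * μ)(96) = 0

Divisors of 96: [1, 2, 3, 4, 6, 8, 12, 16, 24, 32, 48, 96]. For each d | 96:
  d = 1: 𝟙(1) · μ(96/1) = 1 · 0 = 0
  d = 2: 𝟙(2) · μ(96/2) = 1 · 0 = 0
  d = 3: 𝟙(3) · μ(96/3) = 1 · 0 = 0
  d = 4: 𝟙(4) · μ(96/4) = 1 · 0 = 0
  d = 6: 𝟙(6) · μ(96/6) = 1 · 0 = 0
  d = 8: 𝟙(8) · μ(96/8) = 1 · 0 = 0
  d = 12: 𝟙(12) · μ(96/12) = 1 · 0 = 0
  d = 16: 𝟙(16) · μ(96/16) = 1 · 1 = 1
  d = 24: 𝟙(24) · μ(96/24) = 1 · 0 = 0
  d = 32: 𝟙(32) · μ(96/32) = 1 · -1 = -1
  d = 48: 𝟙(48) · μ(96/48) = 1 · -1 = -1
  d = 96: 𝟙(96) · μ(96/96) = 1 · 1 = 1
Summing: (𝟙 * μ)(96) = 0 + 0 + 0 + 0 + 0 + 0 + 0 + 1 + 0 + -1 + -1 + 1 = 0.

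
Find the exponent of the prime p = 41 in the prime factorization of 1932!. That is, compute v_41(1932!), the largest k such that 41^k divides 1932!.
v_41(1932!) = 48

Legendre's formula: v_p(n!) = Σ_{k ≥ 1} ⌊n / p^k⌋. For p = 41, n = 1932, the terms are:
  ⌊1932/41^1⌋ = ⌊1932/41⌋ = 47
  ⌊1932/41^2⌋ = ⌊1932/1681⌋ = 1
(the next term ⌊1932/41^3⌋ = 0, terminating the sum). Summing: v_41(1932!) = 47 + 1 = 48.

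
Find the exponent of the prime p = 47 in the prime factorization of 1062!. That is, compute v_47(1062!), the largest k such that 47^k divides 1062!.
v_47(1062!) = 22

Legendre's formula: v_p(n!) = Σ_{k ≥ 1} ⌊n / p^k⌋. For p = 47, n = 1062, the terms are:
  ⌊1062/47^1⌋ = ⌊1062/47⌋ = 22
(the next term ⌊1062/47^2⌋ = 0, terminating the sum). Summing: v_47(1062!) = 22 = 22.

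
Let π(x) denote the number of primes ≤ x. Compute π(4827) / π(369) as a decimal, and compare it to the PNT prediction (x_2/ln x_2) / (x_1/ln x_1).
π(4827)/π(369) = 649/73 ≈ 8.8904;  PNT prediction ≈ 9.1159.

π(369) = 73 and π(4827) = 649, so π(4827)/π(369) ≈ 8.8904. The PNT-predicted ratio is (4827/ln(4827)) / (369/ln(369)) ≈ 9.1159. The two agree to within a few percent, as expected.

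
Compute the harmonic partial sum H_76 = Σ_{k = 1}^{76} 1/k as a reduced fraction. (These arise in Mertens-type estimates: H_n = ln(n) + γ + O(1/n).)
H_76 = 672559662384108370412072783887333/136851726813476721146087646859200

Direct summation: H_76 = 1 + 1/2 + ... + 1/76. The least common denominator is lcm(1, ..., 76) = 410555180440430163438262940577600; over this denominator the numerator is 410555180440430163438262940577600 + 205277590220215081719131470288800 + 136851726813476721146087646859200 + 102638795110107540859565735144400 + 82111036088086032687652588115520 + 68425863406738360573043823429600 + 58650740062918594776894705796800 + 51319397555053770429782867572200 + 45617242271158907048695882286400 + 41055518044043016343826294057760 + 37323198221857287585296630961600 + 34212931703369180286521911714800 + 31581167726186935649097149275200 + 29325370031459297388447352898400 + 27370345362695344229217529371840 + 25659698777526885214891433786100 + 24150304731790009614015467092800 + 22808621135579453524347941143200 + 21608167391601587549382260030400 + 20527759022021508171913147028880 + 19550246687639531592298235265600 + 18661599110928643792648315480800 + 17850225236540441888620127851200 + 17106465851684590143260955857400 + 16422207217617206537530517623104 + 15790583863093467824548574637600 + 15205747423719635682898627428800 + 14662685015729648694223676449200 + 14157075187601040118560791054400 + 13685172681347672114608764685920 + 13243715498078392368976223889600 + 12829849388763442607445716893050 + 12441066073952429195098876987200 + 12075152365895004807007733546400 + 11730148012583718955378941159360 + 11404310567789726762173970571600 + 11096085957849463876709809204800 + 10804083695800793774691130015200 + 10527055908728978549699049758400 + 10263879511010754085956573514440 + 10013540986351955205811291233600 + 9775123343819765796149117632800 + 9547794893963492172982859083200 + 9330799555464321896324157740400 + 9123448454231781409739176457280 + 8925112618270220944310063925600 + 8735216605115535392303466820800 + 8553232925842295071630477928700 + 8378677151845513539556386542400 + 8211103608808603268765258811552 + 8050101577263336538005155697600 + 7895291931546733912274287318800 + 7746324159253399310155904539200 + 7602873711859817841449313714400 + 7464639644371457517059326192320 + 7331342507864824347111838224600 + 7202722463867195849794086676800 + 7078537593800520059280395527200 + 6958562380346273956580727806400 + 6842586340673836057304382342960 + 6730412794105412515381359681600 + 6621857749039196184488111944800 + 6516748895879843864099411755200 + 6414924694381721303722858446525 + 6316233545237387129819429855040 + 6220533036976214597549438493600 + 6127689260304927812511387172800 + 6037576182947502403503866773200 + 5950075078846813962873375950400 + 5865074006291859477689470579680 + 5782467330146903710398069585600 + 5702155283894863381086985285800 + 5624043567677125526551547131200 + 5548042978924731938354904602400 + 5474069072539068845843505874368 + 5402041847900396887345565007600 = 2017678987152325111236218351661999, so H_76 = 2017678987152325111236218351661999/410555180440430163438262940577600; reducing by gcd(2017678987152325111236218351661999, 410555180440430163438262940577600) = 3 gives 672559662384108370412072783887333/136851726813476721146087646859200 ≈ 4.91451. (The PNT-adjacent estimate ln(76) + γ ≈ 4.90795 matches within O(1/n).)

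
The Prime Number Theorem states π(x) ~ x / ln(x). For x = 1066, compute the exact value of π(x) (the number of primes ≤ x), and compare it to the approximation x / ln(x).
π(1066) = 179;  x/ln(x) ≈ 152.90;  relative error ≈ 14.58%.

Directly count primes up to 1066: π(1066) = 179. The PNT approximation gives 1066/ln(1066) ≈ 1066/6.97167 ≈ 152.90. Relative error (π(x) − x/ln(x)) / π(x) ≈ 14.58%; the approximation is known to undercount slightly (Li(x) is a better estimate).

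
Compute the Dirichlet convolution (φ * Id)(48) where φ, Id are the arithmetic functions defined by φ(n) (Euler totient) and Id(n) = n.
(φ * Id)(48) = 240

Divisors of 48: [1, 2, 3, 4, 6, 8, 12, 16, 24, 48]. For each d | 48:
  d = 1: φ(1) · Id(48/1) = 1 · 48 = 48
  d = 2: φ(2) · Id(48/2) = 1 · 24 = 24
  d = 3: φ(3) · Id(48/3) = 2 · 16 = 32
  d = 4: φ(4) · Id(48/4) = 2 · 12 = 24
  d = 6: φ(6) · Id(48/6) = 2 · 8 = 16
  d = 8: φ(8) · Id(48/8) = 4 · 6 = 24
  d = 12: φ(12) · Id(48/12) = 4 · 4 = 16
  d = 16: φ(16) · Id(48/16) = 8 · 3 = 24
  d = 24: φ(24) · Id(48/24) = 8 · 2 = 16
  d = 48: φ(48) · Id(48/48) = 16 · 1 = 16
Summing: (φ * Id)(48) = 48 + 24 + 32 + 24 + 16 + 24 + 16 + 24 + 16 + 16 = 240.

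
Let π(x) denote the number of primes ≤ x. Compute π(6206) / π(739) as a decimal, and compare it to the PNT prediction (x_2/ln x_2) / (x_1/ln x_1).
π(6206)/π(739) = 807/131 ≈ 6.1603;  PNT prediction ≈ 6.3516.

π(739) = 131 and π(6206) = 807, so π(6206)/π(739) ≈ 6.1603. The PNT-predicted ratio is (6206/ln(6206)) / (739/ln(739)) ≈ 6.3516. The two agree to within a few percent, as expected.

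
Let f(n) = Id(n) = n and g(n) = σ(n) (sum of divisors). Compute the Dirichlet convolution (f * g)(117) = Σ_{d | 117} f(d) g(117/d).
(Id * σ)(117) = 918

Divisors of 117: [1, 3, 9, 13, 39, 117]. For each d | 117:
  d = 1: Id(1) · σ(117/1) = 1 · 182 = 182
  d = 3: Id(3) · σ(117/3) = 3 · 56 = 168
  d = 9: Id(9) · σ(117/9) = 9 · 14 = 126
  d = 13: Id(13) · σ(117/13) = 13 · 13 = 169
  d = 39: Id(39) · σ(117/39) = 39 · 4 = 156
  d = 117: Id(117) · σ(117/117) = 117 · 1 = 117
Summing: (Id * σ)(117) = 182 + 168 + 126 + 169 + 156 + 117 = 918.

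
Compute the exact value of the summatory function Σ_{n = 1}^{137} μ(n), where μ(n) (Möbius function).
Σ_{n ≤ 137} μ(n) = -2

Compute μ(n) for each 1 ≤ n ≤ 137: μ(1) = 1, μ(2) = -1, μ(3) = -1, μ(4) = 0, μ(5) = -1, μ(6) = 1, μ(7) = -1, μ(8) = 0, μ(9) = 0, μ(10) = 1, μ(11) = -1, μ(12) = 0, μ(13) = -1, μ(14) = 1, μ(15) = 1, μ(16) = 0, μ(17) = -1, μ(18) = 0, μ(19) = -1, μ(20) = 0, μ(21) = 1, μ(22) = 1, μ(23) = -1, μ(24) = 0, μ(25) = 0, μ(26) = 1, μ(27) = 0, μ(28) = 0, μ(29) = -1, μ(30) = -1, μ(31) = -1, μ(32) = 0, μ(33) = 1, μ(34) = 1, μ(35) = 1, μ(36) = 0, μ(37) = -1, μ(38) = 1, μ(39) = 1, μ(40) = 0, μ(41) = -1, μ(42) = -1, μ(43) = -1, μ(44) = 0, μ(45) = 0, μ(46) = 1, μ(47) = -1, μ(48) = 0, μ(49) = 0, μ(50) = 0, μ(51) = 1, μ(52) = 0, μ(53) = -1, μ(54) = 0, μ(55) = 1, μ(56) = 0, μ(57) = 1, μ(58) = 1, μ(59) = -1, μ(60) = 0, μ(61) = -1, μ(62) = 1, μ(63) = 0, μ(64) = 0, μ(65) = 1, μ(66) = -1, μ(67) = -1, μ(68) = 0, μ(69) = 1, μ(70) = -1, μ(71) = -1, μ(72) = 0, μ(73) = -1, μ(74) = 1, μ(75) = 0, μ(76) = 0, μ(77) = 1, μ(78) = -1, μ(79) = -1, μ(80) = 0, μ(81) = 0, μ(82) = 1, μ(83) = -1, μ(84) = 0, μ(85) = 1, μ(86) = 1, μ(87) = 1, μ(88) = 0, μ(89) = -1, μ(90) = 0, μ(91) = 1, μ(92) = 0, μ(93) = 1, μ(94) = 1, μ(95) = 1, μ(96) = 0, μ(97) = -1, μ(98) = 0, μ(99) = 0, μ(100) = 0, μ(101) = -1, μ(102) = -1, μ(103) = -1, μ(104) = 0, μ(105) = -1, μ(106) = 1, μ(107) = -1, μ(108) = 0, μ(109) = -1, μ(110) = -1, μ(111) = 1, μ(112) = 0, μ(113) = -1, μ(114) = -1, μ(115) = 1, μ(116) = 0, μ(117) = 0, μ(118) = 1, μ(119) = 1, μ(120) = 0, μ(121) = 0, μ(122) = 1, μ(123) = 1, μ(124) = 0, μ(125) = 0, μ(126) = 0, μ(127) = -1, μ(128) = 0, μ(129) = 1, μ(130) = -1, μ(131) = -1, μ(132) = 0, μ(133) = 1, μ(134) = 1, μ(135) = 0, μ(136) = 0, μ(137) = -1. Summing all 137 values: -2. (Mertens function M(x) = Σ_{n ≤ x} μ(n); on average M(x) should be small (PNT ⟺ M(x) = o(x)).)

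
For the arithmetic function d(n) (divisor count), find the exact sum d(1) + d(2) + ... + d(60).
Σ_{n ≤ 60} d(n) = 261

Compute d(n) for each 1 ≤ n ≤ 60: d(1) = 1, d(2) = 2, d(3) = 2, d(4) = 3, d(5) = 2, d(6) = 4, d(7) = 2, d(8) = 4, d(9) = 3, d(10) = 4, d(11) = 2, d(12) = 6, d(13) = 2, d(14) = 4, d(15) = 4, d(16) = 5, d(17) = 2, d(18) = 6, d(19) = 2, d(20) = 6, d(21) = 4, d(22) = 4, d(23) = 2, d(24) = 8, d(25) = 3, d(26) = 4, d(27) = 4, d(28) = 6, d(29) = 2, d(30) = 8, d(31) = 2, d(32) = 6, d(33) = 4, d(34) = 4, d(35) = 4, d(36) = 9, d(37) = 2, d(38) = 4, d(39) = 4, d(40) = 8, d(41) = 2, d(42) = 8, d(43) = 2, d(44) = 6, d(45) = 6, d(46) = 4, d(47) = 2, d(48) = 10, d(49) = 3, d(50) = 6, d(51) = 4, d(52) = 6, d(53) = 2, d(54) = 8, d(55) = 4, d(56) = 8, d(57) = 4, d(58) = 4, d(59) = 2, d(60) = 12. Summing all 60 values: 261. (Dirichlet's divisor formula: Σ_{n ≤ x} d(n) = x ln(x) + (2γ − 1) x + O(√x). For x = 60, the asymptotic estimate is ≈ 254.93.)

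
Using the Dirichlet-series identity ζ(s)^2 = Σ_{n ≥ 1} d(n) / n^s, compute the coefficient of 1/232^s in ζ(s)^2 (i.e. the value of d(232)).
d(232) = 8

ζ(s)^2 = (Σ 1/m^s)(Σ 1/k^s). The coefficient of 1/n^s in the product is the number of ordered pairs (m, k) with mk = n, which equals d(n). For n = 232, divisors are [1, 2, 4, 8, 29, 58, 116, 232], so d(232) = 8.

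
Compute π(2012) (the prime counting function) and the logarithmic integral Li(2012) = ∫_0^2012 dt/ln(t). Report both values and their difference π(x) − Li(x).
π(2012) = 305;  Li(2012) ≈ 316.39;  π(x) − Li(x) ≈ -11.39.

Direct count of primes ≤ 2012 gives π(2012) = 305. Numerical evaluation of the logarithmic integral gives Li(2012) ≈ 316.39. The difference π(x) − Li(x) ≈ -11.39 is typically negative for small/moderate x (Li(x) overestimates), though Littlewood's theorem shows this sign changes infinitely often.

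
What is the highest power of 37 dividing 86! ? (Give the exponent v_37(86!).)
v_37(86!) = 2

Legendre's formula: v_p(n!) = Σ_{k ≥ 1} ⌊n / p^k⌋. For p = 37, n = 86, the terms are:
  ⌊86/37^1⌋ = ⌊86/37⌋ = 2
(the next term ⌊86/37^2⌋ = 0, terminating the sum). Summing: v_37(86!) = 2 = 2.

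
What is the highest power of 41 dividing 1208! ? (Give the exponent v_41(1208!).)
v_41(1208!) = 29

Legendre's formula: v_p(n!) = Σ_{k ≥ 1} ⌊n / p^k⌋. For p = 41, n = 1208, the terms are:
  ⌊1208/41^1⌋ = ⌊1208/41⌋ = 29
(the next term ⌊1208/41^2⌋ = 0, terminating the sum). Summing: v_41(1208!) = 29 = 29.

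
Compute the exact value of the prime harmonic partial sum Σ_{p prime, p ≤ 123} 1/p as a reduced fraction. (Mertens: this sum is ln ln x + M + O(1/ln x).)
Σ 1/p = 58472171373748331322981543916880425472323867753/31610054640417607788145206291543662493274686990

π(123) = 30, so the primes ≤ 123 are [2, 3, 5, 7, 11, 13, 17, 19, 23, 29, 31, 37, 41, 43, 47, 53, 59, 61, 67, 71, 73, 79, 83, 89, 97, 101, 103, 107, 109, 113]. Summing 1/p over these primes: 58472171373748331322981543916880425472323867753/31610054640417607788145206291543662493274686990 ≈ 1.8498. Mertens estimate ln ln(123) + 0.2615 ≈ 1.8326.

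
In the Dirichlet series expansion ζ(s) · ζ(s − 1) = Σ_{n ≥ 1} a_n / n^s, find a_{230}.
σ(230) = 432

In the product (Σ m^0/m^s)(Σ k / k^s) = Σ (Σ_{d | n} d) / n^s, the coefficient of 1/n^s is σ(n) = Σ_{d | n} d. For n = 230, divisors are [1, 2, 5, 10, 23, 46, 115, 230]; summing: σ(230) = 432.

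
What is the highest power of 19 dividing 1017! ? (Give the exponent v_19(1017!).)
v_19(1017!) = 55

Legendre's formula: v_p(n!) = Σ_{k ≥ 1} ⌊n / p^k⌋. For p = 19, n = 1017, the terms are:
  ⌊1017/19^1⌋ = ⌊1017/19⌋ = 53
  ⌊1017/19^2⌋ = ⌊1017/361⌋ = 2
(the next term ⌊1017/19^3⌋ = 0, terminating the sum). Summing: v_19(1017!) = 53 + 2 = 55.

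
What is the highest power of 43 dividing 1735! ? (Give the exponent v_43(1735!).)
v_43(1735!) = 40

Legendre's formula: v_p(n!) = Σ_{k ≥ 1} ⌊n / p^k⌋. For p = 43, n = 1735, the terms are:
  ⌊1735/43^1⌋ = ⌊1735/43⌋ = 40
(the next term ⌊1735/43^2⌋ = 0, terminating the sum). Summing: v_43(1735!) = 40 = 40.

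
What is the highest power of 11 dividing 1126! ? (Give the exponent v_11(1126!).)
v_11(1126!) = 111

Legendre's formula: v_p(n!) = Σ_{k ≥ 1} ⌊n / p^k⌋. For p = 11, n = 1126, the terms are:
  ⌊1126/11^1⌋ = ⌊1126/11⌋ = 102
  ⌊1126/11^2⌋ = ⌊1126/121⌋ = 9
(the next term ⌊1126/11^3⌋ = 0, terminating the sum). Summing: v_11(1126!) = 102 + 9 = 111.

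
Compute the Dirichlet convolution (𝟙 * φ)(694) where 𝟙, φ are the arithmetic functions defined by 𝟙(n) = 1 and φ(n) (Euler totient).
(𝟙 * φ)(694) = 694

Divisors of 694: [1, 2, 347, 694]. For each d | 694:
  d = 1: 𝟙(1) · φ(694/1) = 1 · 346 = 346
  d = 2: 𝟙(2) · φ(694/2) = 1 · 346 = 346
  d = 347: 𝟙(347) · φ(694/347) = 1 · 1 = 1
  d = 694: 𝟙(694) · φ(694/694) = 1 · 1 = 1
Summing: (𝟙 * φ)(694) = 346 + 346 + 1 + 1 = 694.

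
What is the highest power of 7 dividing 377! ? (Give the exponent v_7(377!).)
v_7(377!) = 61

Legendre's formula: v_p(n!) = Σ_{k ≥ 1} ⌊n / p^k⌋. For p = 7, n = 377, the terms are:
  ⌊377/7^1⌋ = ⌊377/7⌋ = 53
  ⌊377/7^2⌋ = ⌊377/49⌋ = 7
  ⌊377/7^3⌋ = ⌊377/343⌋ = 1
(the next term ⌊377/7^4⌋ = 0, terminating the sum). Summing: v_7(377!) = 53 + 7 + 1 = 61.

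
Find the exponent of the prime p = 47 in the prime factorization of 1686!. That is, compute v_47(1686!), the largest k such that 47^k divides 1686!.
v_47(1686!) = 35

Legendre's formula: v_p(n!) = Σ_{k ≥ 1} ⌊n / p^k⌋. For p = 47, n = 1686, the terms are:
  ⌊1686/47^1⌋ = ⌊1686/47⌋ = 35
(the next term ⌊1686/47^2⌋ = 0, terminating the sum). Summing: v_47(1686!) = 35 = 35.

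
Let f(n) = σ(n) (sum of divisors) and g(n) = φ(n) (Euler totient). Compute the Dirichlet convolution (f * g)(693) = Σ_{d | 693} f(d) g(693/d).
(σ * φ)(693) = 8316

Divisors of 693: [1, 3, 7, 9, 11, 21, 33, 63, 77, 99, 231, 693]. For each d | 693:
  d = 1: σ(1) · φ(693/1) = 1 · 360 = 360
  d = 3: σ(3) · φ(693/3) = 4 · 120 = 480
  d = 7: σ(7) · φ(693/7) = 8 · 60 = 480
  d = 9: σ(9) · φ(693/9) = 13 · 60 = 780
  d = 11: σ(11) · φ(693/11) = 12 · 36 = 432
  d = 21: σ(21) · φ(693/21) = 32 · 20 = 640
  d = 33: σ(33) · φ(693/33) = 48 · 12 = 576
  d = 63: σ(63) · φ(693/63) = 104 · 10 = 1040
  d = 77: σ(77) · φ(693/77) = 96 · 6 = 576
  d = 99: σ(99) · φ(693/99) = 156 · 6 = 936
  d = 231: σ(231) · φ(693/231) = 384 · 2 = 768
  d = 693: σ(693) · φ(693/693) = 1248 · 1 = 1248
Summing: (σ * φ)(693) = 360 + 480 + 480 + 780 + 432 + 640 + 576 + 1040 + 576 + 936 + 768 + 1248 = 8316.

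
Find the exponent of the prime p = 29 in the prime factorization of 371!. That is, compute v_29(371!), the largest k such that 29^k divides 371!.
v_29(371!) = 12

Legendre's formula: v_p(n!) = Σ_{k ≥ 1} ⌊n / p^k⌋. For p = 29, n = 371, the terms are:
  ⌊371/29^1⌋ = ⌊371/29⌋ = 12
(the next term ⌊371/29^2⌋ = 0, terminating the sum). Summing: v_29(371!) = 12 = 12.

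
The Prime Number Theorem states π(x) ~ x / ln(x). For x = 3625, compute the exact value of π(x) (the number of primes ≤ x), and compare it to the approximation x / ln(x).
π(3625) = 507;  x/ln(x) ≈ 442.31;  relative error ≈ 12.76%.

Directly count primes up to 3625: π(3625) = 507. The PNT approximation gives 3625/ln(3625) ≈ 3625/8.19561 ≈ 442.31. Relative error (π(x) − x/ln(x)) / π(x) ≈ 12.76%; the approximation is known to undercount slightly (Li(x) is a better estimate).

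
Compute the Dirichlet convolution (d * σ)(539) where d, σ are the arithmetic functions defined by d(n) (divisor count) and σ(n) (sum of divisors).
(d * σ)(539) = 1064

Divisors of 539: [1, 7, 11, 49, 77, 539]. For each d | 539:
  d = 1: d(1) · σ(539/1) = 1 · 684 = 684
  d = 7: d(7) · σ(539/7) = 2 · 96 = 192
  d = 11: d(11) · σ(539/11) = 2 · 57 = 114
  d = 49: d(49) · σ(539/49) = 3 · 12 = 36
  d = 77: d(77) · σ(539/77) = 4 · 8 = 32
  d = 539: d(539) · σ(539/539) = 6 · 1 = 6
Summing: (d * σ)(539) = 684 + 192 + 114 + 36 + 32 + 6 = 1064.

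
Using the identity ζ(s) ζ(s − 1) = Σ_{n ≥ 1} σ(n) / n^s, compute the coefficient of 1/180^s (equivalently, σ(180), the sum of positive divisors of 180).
σ(180) = 546

In the product (Σ m^0/m^s)(Σ k / k^s) = Σ (Σ_{d | n} d) / n^s, the coefficient of 1/n^s is σ(n) = Σ_{d | n} d. For n = 180, divisors are [1, 2, 3, 4, 5, 6, 9, 10, 12, 15, 18, 20, 30, 36, 45, 60, 90, 180]; summing: σ(180) = 546.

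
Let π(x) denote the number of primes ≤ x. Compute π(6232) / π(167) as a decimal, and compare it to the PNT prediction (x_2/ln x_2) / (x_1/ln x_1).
π(6232)/π(167) = 811/39 ≈ 20.7949;  PNT prediction ≈ 21.8588.

π(167) = 39 and π(6232) = 811, so π(6232)/π(167) ≈ 20.7949. The PNT-predicted ratio is (6232/ln(6232)) / (167/ln(167)) ≈ 21.8588. The two agree to within a few percent, as expected.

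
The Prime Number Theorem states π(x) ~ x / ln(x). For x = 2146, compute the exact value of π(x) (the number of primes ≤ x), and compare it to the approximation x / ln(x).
π(2146) = 324;  x/ln(x) ≈ 279.74;  relative error ≈ 13.66%.

Directly count primes up to 2146: π(2146) = 324. The PNT approximation gives 2146/ln(2146) ≈ 2146/7.67136 ≈ 279.74. Relative error (π(x) − x/ln(x)) / π(x) ≈ 13.66%; the approximation is known to undercount slightly (Li(x) is a better estimate).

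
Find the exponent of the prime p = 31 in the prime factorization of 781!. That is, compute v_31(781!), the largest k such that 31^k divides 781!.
v_31(781!) = 25

Legendre's formula: v_p(n!) = Σ_{k ≥ 1} ⌊n / p^k⌋. For p = 31, n = 781, the terms are:
  ⌊781/31^1⌋ = ⌊781/31⌋ = 25
(the next term ⌊781/31^2⌋ = 0, terminating the sum). Summing: v_31(781!) = 25 = 25.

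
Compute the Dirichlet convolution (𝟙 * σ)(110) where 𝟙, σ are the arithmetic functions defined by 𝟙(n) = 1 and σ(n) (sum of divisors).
(𝟙 * σ)(110) = 364

Divisors of 110: [1, 2, 5, 10, 11, 22, 55, 110]. For each d | 110:
  d = 1: 𝟙(1) · σ(110/1) = 1 · 216 = 216
  d = 2: 𝟙(2) · σ(110/2) = 1 · 72 = 72
  d = 5: 𝟙(5) · σ(110/5) = 1 · 36 = 36
  d = 10: 𝟙(10) · σ(110/10) = 1 · 12 = 12
  d = 11: 𝟙(11) · σ(110/11) = 1 · 18 = 18
  d = 22: 𝟙(22) · σ(110/22) = 1 · 6 = 6
  d = 55: 𝟙(55) · σ(110/55) = 1 · 3 = 3
  d = 110: 𝟙(110) · σ(110/110) = 1 · 1 = 1
Summing: (𝟙 * σ)(110) = 216 + 72 + 36 + 12 + 18 + 6 + 3 + 1 = 364.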